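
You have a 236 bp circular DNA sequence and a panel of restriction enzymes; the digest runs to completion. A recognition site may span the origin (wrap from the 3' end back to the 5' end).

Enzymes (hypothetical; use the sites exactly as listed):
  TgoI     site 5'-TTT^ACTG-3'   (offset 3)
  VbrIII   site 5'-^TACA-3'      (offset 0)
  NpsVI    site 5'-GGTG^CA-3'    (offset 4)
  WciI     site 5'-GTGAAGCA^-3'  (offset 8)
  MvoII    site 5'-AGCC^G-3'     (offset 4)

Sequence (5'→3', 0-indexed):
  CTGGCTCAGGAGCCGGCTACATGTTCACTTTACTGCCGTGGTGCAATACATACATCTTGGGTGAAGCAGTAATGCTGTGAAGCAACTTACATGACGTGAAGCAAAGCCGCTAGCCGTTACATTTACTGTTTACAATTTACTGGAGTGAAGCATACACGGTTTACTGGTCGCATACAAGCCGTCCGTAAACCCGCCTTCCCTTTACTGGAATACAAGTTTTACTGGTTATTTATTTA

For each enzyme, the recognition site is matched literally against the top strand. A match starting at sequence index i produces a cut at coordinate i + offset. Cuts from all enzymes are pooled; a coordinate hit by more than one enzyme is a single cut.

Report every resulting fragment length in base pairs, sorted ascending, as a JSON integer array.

Site scan:
  TgoI TTTACTG/3: at [28, 121, 135, 159, 200, 217, 232] ⇒ [31, 124, 138, 162, 203, 220, 235]
  VbrIII TACA/0: at [17, 46, 50, 87, 117, 130, 152, 172, 210] ⇒ [17, 46, 50, 87, 117, 130, 152, 172, 210]
  NpsVI GGTGCA/4: at [39] ⇒ [43]
  WciI GTGAAGCA/8: at [60, 76, 95, 144] ⇒ [68, 84, 103, 152]
  MvoII AGCCG/4: at [10, 104, 111, 176] ⇒ [14, 108, 115, 180]

Pooled cuts: [14, 17, 31, 43, 46, 50, 68, 84, 87, 103, 108, 115, 117, 124, 130, 138, 152, 162, 172, 180, 203, 210, 220, 235]

Fragment lengths:
  14→17: 3 bp
  17→31: 14 bp
  31→43: 12 bp
  43→46: 3 bp
  46→50: 4 bp
  50→68: 18 bp
  68→84: 16 bp
  84→87: 3 bp
  87→103: 16 bp
  103→108: 5 bp
  108→115: 7 bp
  115→117: 2 bp
  117→124: 7 bp
  124→130: 6 bp
  130→138: 8 bp
  138→152: 14 bp
  152→162: 10 bp
  162→172: 10 bp
  172→180: 8 bp
  180→203: 23 bp
  203→210: 7 bp
  210→220: 10 bp
  220→235: 15 bp
  235→14 (wrap): 236-235+14 = 15 bp

[2,3,3,3,4,5,6,7,7,7,8,8,10,10,10,12,14,14,15,15,16,16,18,23]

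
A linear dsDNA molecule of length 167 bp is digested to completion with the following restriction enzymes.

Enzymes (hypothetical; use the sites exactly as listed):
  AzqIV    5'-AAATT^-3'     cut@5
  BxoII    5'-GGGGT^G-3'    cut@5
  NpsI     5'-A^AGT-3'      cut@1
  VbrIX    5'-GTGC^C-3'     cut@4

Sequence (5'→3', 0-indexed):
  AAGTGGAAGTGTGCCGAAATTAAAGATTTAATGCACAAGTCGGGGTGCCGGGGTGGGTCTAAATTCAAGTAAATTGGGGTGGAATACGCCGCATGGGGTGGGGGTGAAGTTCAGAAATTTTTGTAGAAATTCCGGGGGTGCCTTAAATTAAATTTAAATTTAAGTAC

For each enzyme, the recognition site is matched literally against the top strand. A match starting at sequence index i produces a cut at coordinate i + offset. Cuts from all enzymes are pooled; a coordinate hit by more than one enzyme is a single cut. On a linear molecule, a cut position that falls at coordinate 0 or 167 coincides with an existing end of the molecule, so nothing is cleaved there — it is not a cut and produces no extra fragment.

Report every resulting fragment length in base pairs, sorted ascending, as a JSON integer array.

[1,2,2,2,2,2,5,5,5,6,6,6,6,7,7,8,8,8,9,11,12,12,16,19]

Scan for sites:
  AzqIV (AAATT, off=5): starts [16, 60, 70, 114, 126, 144, 149, 155] → cuts [21, 65, 75, 119, 131, 149, 154, 160]
  BxoII (GGGGTG, off=5): starts [41, 49, 75, 94, 100, 134] → cuts [46, 54, 80, 99, 105, 139]
  NpsI (AAGT, off=1): starts [0, 6, 36, 66, 106, 161] → cuts [1, 7, 37, 67, 107, 162]
  VbrIX (GTGCC, off=4): starts [10, 44, 137] → cuts [14, 48, 141]

Pooled cuts: [1, 7, 14, 21, 37, 46, 48, 54, 65, 67, 75, 80, 99, 105, 107, 119, 131, 139, 141, 149, 154, 160, 162]

Fragment lengths:
  [0,1): 1 bp
  [1,7): 6 bp
  [7,14): 7 bp
  [14,21): 7 bp
  [21,37): 16 bp
  [37,46): 9 bp
  [46,48): 2 bp
  [48,54): 6 bp
  [54,65): 11 bp
  [65,67): 2 bp
  [67,75): 8 bp
  [75,80): 5 bp
  [80,99): 19 bp
  [99,105): 6 bp
  [105,107): 2 bp
  [107,119): 12 bp
  [119,131): 12 bp
  [131,139): 8 bp
  [139,141): 2 bp
  [141,149): 8 bp
  [149,154): 5 bp
  [154,160): 6 bp
  [160,162): 2 bp
  [162,167): 5 bp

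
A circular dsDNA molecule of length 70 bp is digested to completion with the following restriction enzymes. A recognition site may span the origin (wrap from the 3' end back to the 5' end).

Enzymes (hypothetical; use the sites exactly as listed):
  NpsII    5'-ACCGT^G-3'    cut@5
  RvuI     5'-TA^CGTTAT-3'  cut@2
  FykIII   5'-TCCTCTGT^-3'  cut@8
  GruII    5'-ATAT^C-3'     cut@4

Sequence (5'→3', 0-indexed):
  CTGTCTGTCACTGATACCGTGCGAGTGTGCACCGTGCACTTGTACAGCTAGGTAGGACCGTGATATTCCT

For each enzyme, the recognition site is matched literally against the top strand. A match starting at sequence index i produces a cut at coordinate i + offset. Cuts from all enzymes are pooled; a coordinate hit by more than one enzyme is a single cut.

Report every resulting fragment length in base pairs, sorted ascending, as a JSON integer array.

[13,15,16,26]

Scan for sites:
  NpsII (ACCGTG, off=5): starts [15, 30, 56] → cuts [20, 35, 61]
  RvuI (TACGTTAT, off=2): no sites
  FykIII (TCCTCTGT, off=8): starts [66] → cuts [4]
  GruII (ATATC, off=4): no sites

Pooled cuts: [4, 20, 35, 61]

Fragments:
  4→20: 16 bp
  20→35: 15 bp
  35→61: 26 bp
  61→4 (wrap): 70-61+4 = 13 bp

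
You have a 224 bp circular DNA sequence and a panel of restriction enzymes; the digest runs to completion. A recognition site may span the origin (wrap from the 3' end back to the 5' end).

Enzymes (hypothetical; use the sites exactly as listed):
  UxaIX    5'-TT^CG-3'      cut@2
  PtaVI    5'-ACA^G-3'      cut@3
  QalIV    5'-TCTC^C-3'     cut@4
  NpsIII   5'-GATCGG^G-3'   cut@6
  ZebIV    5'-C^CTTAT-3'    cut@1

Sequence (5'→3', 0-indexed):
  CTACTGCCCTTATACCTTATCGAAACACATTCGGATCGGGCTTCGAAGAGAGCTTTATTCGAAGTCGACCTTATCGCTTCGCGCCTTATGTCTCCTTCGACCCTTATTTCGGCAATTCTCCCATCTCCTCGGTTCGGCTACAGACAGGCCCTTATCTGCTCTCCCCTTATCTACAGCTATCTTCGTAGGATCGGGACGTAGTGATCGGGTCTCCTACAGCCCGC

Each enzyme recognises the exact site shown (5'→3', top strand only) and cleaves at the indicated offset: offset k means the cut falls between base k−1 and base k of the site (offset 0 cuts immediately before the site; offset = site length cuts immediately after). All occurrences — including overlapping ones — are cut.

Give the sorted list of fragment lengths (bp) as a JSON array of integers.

[2,3,4,4,4,5,5,5,5,7,7,7,7,8,8,8,10,10,10,10,11,11,13,14,14,16,16]

Scan for sites:
  UxaIX (TTCG, off=2): starts [29, 41, 57, 77, 95, 107, 132, 181] → cuts [31, 43, 59, 79, 97, 109, 134, 183]
  PtaVI (ACAG, off=3): starts [139, 143, 172, 215] → cuts [142, 146, 175, 218]
  QalIV (TCTCC, off=4): starts [90, 116, 123, 159, 209] → cuts [94, 120, 127, 163, 213]
  NpsIII (GATCGGG, off=6): starts [33, 188, 202] → cuts [39, 194, 208]
  ZebIV (CCTTAT, off=1): starts [7, 14, 68, 83, 101, 149, 164] → cuts [8, 15, 69, 84, 102, 150, 165]

All cut coordinates (distinct, sorted): [8, 15, 31, 39, 43, 59, 69, 79, 84, 94, 97, 102, 109, 120, 127, 134, 142, 146, 150, 163, 165, 175, 183, 194, 208, 213, 218]

Fragments:
  8→15: 7 bp
  15→31: 16 bp
  31→39: 8 bp
  39→43: 4 bp
  43→59: 16 bp
  59→69: 10 bp
  69→79: 10 bp
  79→84: 5 bp
  84→94: 10 bp
  94→97: 3 bp
  97→102: 5 bp
  102→109: 7 bp
  109→120: 11 bp
  120→127: 7 bp
  127→134: 7 bp
  134→142: 8 bp
  142→146: 4 bp
  146→150: 4 bp
  150→163: 13 bp
  163→165: 2 bp
  165→175: 10 bp
  175→183: 8 bp
  183→194: 11 bp
  194→208: 14 bp
  208→213: 5 bp
  213→218: 5 bp
  218→8 (wrap): 224-218+8 = 14 bp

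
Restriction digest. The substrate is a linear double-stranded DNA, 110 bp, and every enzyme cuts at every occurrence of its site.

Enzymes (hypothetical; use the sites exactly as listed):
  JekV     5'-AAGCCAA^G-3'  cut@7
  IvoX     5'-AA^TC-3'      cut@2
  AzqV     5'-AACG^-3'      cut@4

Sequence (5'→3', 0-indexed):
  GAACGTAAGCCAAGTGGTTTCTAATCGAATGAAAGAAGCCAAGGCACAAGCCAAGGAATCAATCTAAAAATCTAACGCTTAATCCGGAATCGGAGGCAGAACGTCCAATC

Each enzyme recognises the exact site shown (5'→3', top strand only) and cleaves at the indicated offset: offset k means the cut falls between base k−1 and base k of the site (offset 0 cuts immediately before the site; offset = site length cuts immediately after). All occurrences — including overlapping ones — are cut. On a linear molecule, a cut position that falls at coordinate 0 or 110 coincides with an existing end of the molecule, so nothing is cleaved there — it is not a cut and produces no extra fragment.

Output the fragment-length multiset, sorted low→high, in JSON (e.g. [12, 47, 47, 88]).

Per-enzyme occurrences:
  JekV (AAGCCAAG, off=7): starts [6, 35, 47] → cuts [13, 42, 54]
  IvoX (AATC, off=2): starts [22, 56, 60, 68, 80, 87, 106] → cuts [24, 58, 62, 70, 82, 89, 108]
  AzqV (AACG, off=4): starts [1, 73, 99] → cuts [5, 77, 103]

All cut coordinates (distinct, sorted): [5, 13, 24, 42, 54, 58, 62, 70, 77, 82, 89, 103, 108]

Fragments:
  [0,5): 5 bp
  [5,13): 8 bp
  [13,24): 11 bp
  [24,42): 18 bp
  [42,54): 12 bp
  [54,58): 4 bp
  [58,62): 4 bp
  [62,70): 8 bp
  [70,77): 7 bp
  [77,82): 5 bp
  [82,89): 7 bp
  [89,103): 14 bp
  [103,108): 5 bp
  [108,110): 2 bp

[2,4,4,5,5,5,7,7,8,8,11,12,14,18]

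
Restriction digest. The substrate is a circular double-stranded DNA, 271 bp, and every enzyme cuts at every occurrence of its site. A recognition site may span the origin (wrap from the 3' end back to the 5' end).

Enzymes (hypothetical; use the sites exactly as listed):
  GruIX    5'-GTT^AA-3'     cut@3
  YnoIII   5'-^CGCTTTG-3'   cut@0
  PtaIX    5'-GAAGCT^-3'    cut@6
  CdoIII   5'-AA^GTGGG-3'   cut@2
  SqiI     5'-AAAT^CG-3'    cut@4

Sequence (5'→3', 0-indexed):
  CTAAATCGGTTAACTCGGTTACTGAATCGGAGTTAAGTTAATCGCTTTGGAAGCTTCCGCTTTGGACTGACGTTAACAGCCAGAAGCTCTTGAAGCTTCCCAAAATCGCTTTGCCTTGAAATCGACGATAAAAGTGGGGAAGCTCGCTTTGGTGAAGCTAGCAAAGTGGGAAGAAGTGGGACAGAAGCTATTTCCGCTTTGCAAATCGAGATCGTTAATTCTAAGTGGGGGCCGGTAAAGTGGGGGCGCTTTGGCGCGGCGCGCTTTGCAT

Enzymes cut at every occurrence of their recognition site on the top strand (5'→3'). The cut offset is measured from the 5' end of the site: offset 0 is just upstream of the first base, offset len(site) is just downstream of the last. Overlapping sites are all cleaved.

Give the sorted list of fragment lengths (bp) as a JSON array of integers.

[2,3,5,5,5,6,7,8,9,9,10,10,11,11,12,13,14,14,15,15,15,16,16,17,23]

Site scan:
  GruIX (GTTAA, off=3): starts [8, 31, 36, 71, 213] → cuts [11, 34, 39, 74, 216]
  YnoIII (CGCTTTG, off=0): starts [42, 57, 106, 144, 194, 246, 261] → cuts [42, 57, 106, 144, 194, 246, 261]
  PtaIX (GAAGCT, off=6): starts [49, 82, 91, 138, 153, 183] → cuts [55, 88, 97, 144, 159, 189]
  CdoIII (AAGTGGG, off=2): starts [131, 163, 173, 222, 237] → cuts [133, 165, 175, 224, 239]
  SqiI (AAATCG, off=4): starts [2, 102, 118, 202] → cuts [6, 106, 122, 206]

Pooled cuts: [6, 11, 34, 39, 42, 55, 57, 74, 88, 97, 106, 122, 133, 144, 159, 165, 175, 189, 194, 206, 216, 224, 239, 246, 261]

Fragment lengths:
  6→11: 5 bp
  11→34: 23 bp
  34→39: 5 bp
  39→42: 3 bp
  42→55: 13 bp
  55→57: 2 bp
  57→74: 17 bp
  74→88: 14 bp
  88→97: 9 bp
  97→106: 9 bp
  106→122: 16 bp
  122→133: 11 bp
  133→144: 11 bp
  144→159: 15 bp
  159→165: 6 bp
  165→175: 10 bp
  175→189: 14 bp
  189→194: 5 bp
  194→206: 12 bp
  206→216: 10 bp
  216→224: 8 bp
  224→239: 15 bp
  239→246: 7 bp
  246→261: 15 bp
  261→6 (wrap): 271-261+6 = 16 bp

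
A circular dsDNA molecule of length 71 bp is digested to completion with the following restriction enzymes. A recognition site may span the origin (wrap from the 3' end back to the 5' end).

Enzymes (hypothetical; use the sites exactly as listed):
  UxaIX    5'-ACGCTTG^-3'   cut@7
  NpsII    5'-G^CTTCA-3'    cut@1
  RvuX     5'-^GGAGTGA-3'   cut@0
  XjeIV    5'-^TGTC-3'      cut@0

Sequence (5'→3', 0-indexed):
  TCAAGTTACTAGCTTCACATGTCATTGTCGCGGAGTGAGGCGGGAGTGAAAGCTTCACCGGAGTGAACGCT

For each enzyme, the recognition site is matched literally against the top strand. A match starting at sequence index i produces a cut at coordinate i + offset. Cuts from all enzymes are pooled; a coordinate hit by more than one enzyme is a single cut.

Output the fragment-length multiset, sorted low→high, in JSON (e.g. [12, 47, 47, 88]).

[6,6,7,7,10,10,11,14]

Scan for sites:
  UxaIX (ACGCTTG, off=7): no sites
  NpsII (GCTTCA, off=1): starts [11, 51, 68] → cuts [12, 52, 69]
  RvuX (GGAGTGA, off=0): starts [31, 42, 59] → cuts [31, 42, 59]
  XjeIV (TGTC, off=0): starts [19, 25] → cuts [19, 25]

Pooled cuts: [12, 19, 25, 31, 42, 52, 59, 69]

Fragments:
  12→19: 7 bp
  19→25: 6 bp
  25→31: 6 bp
  31→42: 11 bp
  42→52: 10 bp
  52→59: 7 bp
  59→69: 10 bp
  69→12 (wrap): 71-69+12 = 14 bp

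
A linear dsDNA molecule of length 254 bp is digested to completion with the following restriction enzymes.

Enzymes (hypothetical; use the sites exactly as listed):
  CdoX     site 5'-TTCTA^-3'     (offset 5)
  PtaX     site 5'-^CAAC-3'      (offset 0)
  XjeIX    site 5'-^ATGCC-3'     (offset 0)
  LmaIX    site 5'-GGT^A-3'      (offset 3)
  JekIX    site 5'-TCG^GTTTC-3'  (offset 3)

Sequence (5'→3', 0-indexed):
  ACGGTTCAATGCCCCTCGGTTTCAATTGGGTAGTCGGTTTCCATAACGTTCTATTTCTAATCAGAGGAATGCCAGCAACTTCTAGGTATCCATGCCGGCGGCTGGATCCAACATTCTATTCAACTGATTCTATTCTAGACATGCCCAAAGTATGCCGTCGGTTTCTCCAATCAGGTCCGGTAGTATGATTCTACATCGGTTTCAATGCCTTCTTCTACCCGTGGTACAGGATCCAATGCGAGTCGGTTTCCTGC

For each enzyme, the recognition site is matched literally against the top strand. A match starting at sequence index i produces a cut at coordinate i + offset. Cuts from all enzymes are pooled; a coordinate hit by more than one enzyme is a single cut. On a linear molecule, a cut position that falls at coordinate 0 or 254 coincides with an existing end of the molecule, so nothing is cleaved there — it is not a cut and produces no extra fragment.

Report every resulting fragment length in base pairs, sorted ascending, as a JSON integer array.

Per-enzyme occurrences:
  CdoX (TTCTA, off=5): starts [48, 54, 79, 113, 127, 132, 188, 212] → cuts [53, 59, 84, 118, 132, 137, 193, 217]
  PtaX (CAAC, off=0): starts [75, 108, 120] → cuts [75, 108, 120]
  XjeIX (ATGCC, off=0): starts [8, 68, 91, 140, 151, 204] → cuts [8, 68, 91, 140, 151, 204]
  LmaIX (GGTA, off=3): starts [28, 84, 178, 222] → cuts [31, 87, 181, 225]
  JekIX (TCGGTTTC, off=3): starts [15, 33, 157, 195, 242] → cuts [18, 36, 160, 198, 245]

Pooled cuts: [8, 18, 31, 36, 53, 59, 68, 75, 84, 87, 91, 108, 118, 120, 132, 137, 140, 151, 160, 181, 193, 198, 204, 217, 225, 245]

Fragment lengths:
  [0,8): 8 bp
  [8,18): 10 bp
  [18,31): 13 bp
  [31,36): 5 bp
  [36,53): 17 bp
  [53,59): 6 bp
  [59,68): 9 bp
  [68,75): 7 bp
  [75,84): 9 bp
  [84,87): 3 bp
  [87,91): 4 bp
  [91,108): 17 bp
  [108,118): 10 bp
  [118,120): 2 bp
  [120,132): 12 bp
  [132,137): 5 bp
  [137,140): 3 bp
  [140,151): 11 bp
  [151,160): 9 bp
  [160,181): 21 bp
  [181,193): 12 bp
  [193,198): 5 bp
  [198,204): 6 bp
  [204,217): 13 bp
  [217,225): 8 bp
  [225,245): 20 bp
  [245,254): 9 bp

[2,3,3,4,5,5,5,6,6,7,8,8,9,9,9,9,10,10,11,12,12,13,13,17,17,20,21]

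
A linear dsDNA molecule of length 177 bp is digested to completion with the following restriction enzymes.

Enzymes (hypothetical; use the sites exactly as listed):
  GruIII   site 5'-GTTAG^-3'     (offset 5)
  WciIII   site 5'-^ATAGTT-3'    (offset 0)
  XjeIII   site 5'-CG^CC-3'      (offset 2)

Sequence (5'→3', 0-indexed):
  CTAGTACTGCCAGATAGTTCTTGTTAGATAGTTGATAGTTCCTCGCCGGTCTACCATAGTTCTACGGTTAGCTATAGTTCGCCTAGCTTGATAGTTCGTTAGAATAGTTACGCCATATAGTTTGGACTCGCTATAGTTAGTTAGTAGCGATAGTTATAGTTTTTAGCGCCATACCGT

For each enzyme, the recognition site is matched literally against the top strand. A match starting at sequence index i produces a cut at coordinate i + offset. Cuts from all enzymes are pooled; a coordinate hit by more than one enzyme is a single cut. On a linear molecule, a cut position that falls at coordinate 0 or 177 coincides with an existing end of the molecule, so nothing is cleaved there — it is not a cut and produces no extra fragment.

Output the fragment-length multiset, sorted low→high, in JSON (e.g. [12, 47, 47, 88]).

Scan for sites:
  GruIII (GTTAG, off=5): starts [22, 66, 97, 135, 139] → cuts [27, 71, 102, 140, 144]
  WciIII (ATAGTT, off=0): starts [13, 27, 34, 55, 73, 90, 103, 116, 132, 149, 155] → cuts [13, 27, 34, 55, 73, 90, 103, 116, 132, 149, 155]
  XjeIII (CGCC, off=2): starts [43, 79, 110, 166] → cuts [45, 81, 112, 168]

All cut coordinates (distinct, sorted): [13, 27, 34, 45, 55, 71, 73, 81, 90, 102, 103, 112, 116, 132, 140, 144, 149, 155, 168]

Fragments:
  [0,13): 13 bp
  [13,27): 14 bp
  [27,34): 7 bp
  [34,45): 11 bp
  [45,55): 10 bp
  [55,71): 16 bp
  [71,73): 2 bp
  [73,81): 8 bp
  [81,90): 9 bp
  [90,102): 12 bp
  [102,103): 1 bp
  [103,112): 9 bp
  [112,116): 4 bp
  [116,132): 16 bp
  [132,140): 8 bp
  [140,144): 4 bp
  [144,149): 5 bp
  [149,155): 6 bp
  [155,168): 13 bp
  [168,177): 9 bp

[1,2,4,4,5,6,7,8,8,9,9,9,10,11,12,13,13,14,16,16]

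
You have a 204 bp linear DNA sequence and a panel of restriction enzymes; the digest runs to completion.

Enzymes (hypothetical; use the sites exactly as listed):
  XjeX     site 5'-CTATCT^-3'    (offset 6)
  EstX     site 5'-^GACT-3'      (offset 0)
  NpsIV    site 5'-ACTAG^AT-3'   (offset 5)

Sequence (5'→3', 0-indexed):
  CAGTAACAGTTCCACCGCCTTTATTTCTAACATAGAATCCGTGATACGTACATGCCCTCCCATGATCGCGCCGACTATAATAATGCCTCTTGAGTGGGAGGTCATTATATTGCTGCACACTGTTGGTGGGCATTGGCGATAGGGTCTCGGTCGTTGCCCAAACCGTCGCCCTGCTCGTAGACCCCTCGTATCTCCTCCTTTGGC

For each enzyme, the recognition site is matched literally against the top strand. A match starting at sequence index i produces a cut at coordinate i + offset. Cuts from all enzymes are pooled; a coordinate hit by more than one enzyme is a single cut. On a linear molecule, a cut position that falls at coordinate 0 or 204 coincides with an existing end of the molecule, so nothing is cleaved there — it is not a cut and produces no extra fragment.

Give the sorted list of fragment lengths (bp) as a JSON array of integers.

[72,132]

Scan for sites:
  XjeX (CTATCT, off=6): no sites
  EstX (GACT, off=0): starts [72] → cuts [72]
  NpsIV (ACTAGAT, off=5): no sites

Pooled cuts: [72]

Fragment lengths:
  [0,72): 72 bp
  [72,204): 132 bp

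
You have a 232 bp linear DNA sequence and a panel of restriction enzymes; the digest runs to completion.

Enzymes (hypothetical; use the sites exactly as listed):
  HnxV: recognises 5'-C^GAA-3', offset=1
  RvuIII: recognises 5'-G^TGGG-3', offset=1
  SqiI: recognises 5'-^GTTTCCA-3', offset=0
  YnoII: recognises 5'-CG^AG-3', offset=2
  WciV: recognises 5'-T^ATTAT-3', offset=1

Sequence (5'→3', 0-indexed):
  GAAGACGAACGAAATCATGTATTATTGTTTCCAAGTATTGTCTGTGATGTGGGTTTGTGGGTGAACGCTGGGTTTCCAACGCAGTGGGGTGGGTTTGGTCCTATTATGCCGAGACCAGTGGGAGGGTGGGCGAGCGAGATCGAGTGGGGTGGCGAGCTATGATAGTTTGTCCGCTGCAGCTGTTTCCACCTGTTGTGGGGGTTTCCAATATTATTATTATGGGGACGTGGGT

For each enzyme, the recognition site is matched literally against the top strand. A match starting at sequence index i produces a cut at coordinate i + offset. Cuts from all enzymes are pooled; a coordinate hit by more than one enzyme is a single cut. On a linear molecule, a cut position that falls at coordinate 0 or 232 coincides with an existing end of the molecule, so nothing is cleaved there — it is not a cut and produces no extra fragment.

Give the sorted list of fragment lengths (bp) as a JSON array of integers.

Scan for sites:
  HnxV (CGAA, off=1): starts [5, 9] → cuts [6, 10]
  RvuIII (GTGGG, off=1): starts [48, 56, 83, 88, 117, 125, 143, 194, 226] → cuts [49, 57, 84, 89, 118, 126, 144, 195, 227]
  SqiI (GTTTCCA, off=0): starts [26, 71, 181, 200] → cuts [26, 71, 181, 200]
  YnoII (CGAG, off=2): starts [109, 130, 134, 140, 152] → cuts [111, 132, 136, 142, 154]
  WciV (TATTAT, off=1): starts [19, 101, 208, 211, 214] → cuts [20, 102, 209, 212, 215]

All cut coordinates (distinct, sorted): [6, 10, 20, 26, 49, 57, 71, 84, 89, 102, 111, 118, 126, 132, 136, 142, 144, 154, 181, 195, 200, 209, 212, 215, 227]

Fragment lengths:
  [0,6): 6 bp
  [6,10): 4 bp
  [10,20): 10 bp
  [20,26): 6 bp
  [26,49): 23 bp
  [49,57): 8 bp
  [57,71): 14 bp
  [71,84): 13 bp
  [84,89): 5 bp
  [89,102): 13 bp
  [102,111): 9 bp
  [111,118): 7 bp
  [118,126): 8 bp
  [126,132): 6 bp
  [132,136): 4 bp
  [136,142): 6 bp
  [142,144): 2 bp
  [144,154): 10 bp
  [154,181): 27 bp
  [181,195): 14 bp
  [195,200): 5 bp
  [200,209): 9 bp
  [209,212): 3 bp
  [212,215): 3 bp
  [215,227): 12 bp
  [227,232): 5 bp

[2,3,3,4,4,5,5,5,6,6,6,6,7,8,8,9,9,10,10,12,13,13,14,14,23,27]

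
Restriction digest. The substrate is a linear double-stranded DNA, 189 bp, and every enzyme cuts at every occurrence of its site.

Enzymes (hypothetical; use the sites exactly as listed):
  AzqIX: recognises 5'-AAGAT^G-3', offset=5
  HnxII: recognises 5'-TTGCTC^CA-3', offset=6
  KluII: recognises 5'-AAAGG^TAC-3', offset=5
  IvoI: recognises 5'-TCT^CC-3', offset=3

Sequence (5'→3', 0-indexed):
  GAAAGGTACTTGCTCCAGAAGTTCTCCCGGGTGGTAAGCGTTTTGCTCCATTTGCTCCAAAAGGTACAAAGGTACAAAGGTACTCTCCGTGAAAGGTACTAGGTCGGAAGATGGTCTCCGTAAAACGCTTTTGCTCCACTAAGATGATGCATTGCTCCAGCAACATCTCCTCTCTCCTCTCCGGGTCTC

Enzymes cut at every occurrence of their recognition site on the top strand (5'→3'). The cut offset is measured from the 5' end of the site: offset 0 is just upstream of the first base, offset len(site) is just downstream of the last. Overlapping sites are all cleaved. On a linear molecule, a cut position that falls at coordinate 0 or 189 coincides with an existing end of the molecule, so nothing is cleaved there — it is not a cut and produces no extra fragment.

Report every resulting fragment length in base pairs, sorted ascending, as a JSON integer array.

Per-enzyme occurrences:
  AzqIX (AAGATG, off=5): starts [107, 140] → cuts [112, 145]
  HnxII (TTGCTCCA, off=6): starts [9, 42, 51, 130, 151] → cuts [15, 48, 57, 136, 157]
  KluII (AAAGGTAC, off=5): starts [1, 59, 67, 75, 91] → cuts [6, 64, 72, 80, 96]
  IvoI (TCTCC, off=3): starts [22, 83, 114, 165, 172, 177] → cuts [25, 86, 117, 168, 175, 180]

Pooled cuts: [6, 15, 25, 48, 57, 64, 72, 80, 86, 96, 112, 117, 136, 145, 157, 168, 175, 180]

Fragments:
  [0,6): 6 bp
  [6,15): 9 bp
  [15,25): 10 bp
  [25,48): 23 bp
  [48,57): 9 bp
  [57,64): 7 bp
  [64,72): 8 bp
  [72,80): 8 bp
  [80,86): 6 bp
  [86,96): 10 bp
  [96,112): 16 bp
  [112,117): 5 bp
  [117,136): 19 bp
  [136,145): 9 bp
  [145,157): 12 bp
  [157,168): 11 bp
  [168,175): 7 bp
  [175,180): 5 bp
  [180,189): 9 bp

[5,5,6,6,7,7,8,8,9,9,9,9,10,10,11,12,16,19,23]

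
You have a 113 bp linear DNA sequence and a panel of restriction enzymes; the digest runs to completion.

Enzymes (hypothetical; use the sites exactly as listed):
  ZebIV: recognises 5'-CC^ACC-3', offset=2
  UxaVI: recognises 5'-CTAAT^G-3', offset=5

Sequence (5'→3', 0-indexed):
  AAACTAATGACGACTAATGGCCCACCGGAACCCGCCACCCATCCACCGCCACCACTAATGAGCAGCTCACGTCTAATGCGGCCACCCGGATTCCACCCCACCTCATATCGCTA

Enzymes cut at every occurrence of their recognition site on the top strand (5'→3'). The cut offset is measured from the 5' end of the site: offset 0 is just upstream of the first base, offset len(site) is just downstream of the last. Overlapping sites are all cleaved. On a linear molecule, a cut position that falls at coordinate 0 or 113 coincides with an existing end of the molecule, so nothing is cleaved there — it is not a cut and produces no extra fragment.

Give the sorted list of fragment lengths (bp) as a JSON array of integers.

Site scan:
  ZebIV CCACC/2: at [21, 34, 42, 48, 81, 92, 97] ⇒ [23, 36, 44, 50, 83, 94, 99]
  UxaVI CTAATG/5: at [3, 13, 54, 72] ⇒ [8, 18, 59, 77]

Pooled cuts: [8, 18, 23, 36, 44, 50, 59, 77, 83, 94, 99]

Fragment lengths:
  [0,8): 8 bp
  [8,18): 10 bp
  [18,23): 5 bp
  [23,36): 13 bp
  [36,44): 8 bp
  [44,50): 6 bp
  [50,59): 9 bp
  [59,77): 18 bp
  [77,83): 6 bp
  [83,94): 11 bp
  [94,99): 5 bp
  [99,113): 14 bp

[5,5,6,6,8,8,9,10,11,13,14,18]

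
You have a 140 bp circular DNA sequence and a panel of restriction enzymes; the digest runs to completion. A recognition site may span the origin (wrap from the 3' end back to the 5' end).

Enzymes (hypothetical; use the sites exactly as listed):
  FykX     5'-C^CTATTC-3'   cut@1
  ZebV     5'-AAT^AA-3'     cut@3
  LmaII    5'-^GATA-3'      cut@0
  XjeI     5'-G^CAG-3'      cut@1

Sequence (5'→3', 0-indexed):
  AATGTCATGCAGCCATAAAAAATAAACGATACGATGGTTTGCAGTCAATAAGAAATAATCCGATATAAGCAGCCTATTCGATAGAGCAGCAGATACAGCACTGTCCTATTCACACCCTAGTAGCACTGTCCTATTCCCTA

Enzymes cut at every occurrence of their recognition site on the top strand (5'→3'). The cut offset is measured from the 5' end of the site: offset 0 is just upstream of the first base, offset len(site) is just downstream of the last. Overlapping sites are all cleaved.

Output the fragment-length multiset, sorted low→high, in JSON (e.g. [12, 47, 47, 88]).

Scan for sites:
  FykX (CCTATTC, off=1): starts [72, 104, 129] → cuts [73, 105, 130]
  ZebV (AATAA, off=3): starts [20, 46, 53] → cuts [23, 49, 56]
  LmaII (GATA, off=0): starts [27, 61, 79, 91] → cuts [27, 61, 79, 91]
  XjeI (GCAG, off=1): starts [8, 40, 68, 85, 88] → cuts [9, 41, 69, 86, 89]

All cut coordinates (distinct, sorted): [9, 23, 27, 41, 49, 56, 61, 69, 73, 79, 86, 89, 91, 105, 130]

Fragments:
  9→23: 14 bp
  23→27: 4 bp
  27→41: 14 bp
  41→49: 8 bp
  49→56: 7 bp
  56→61: 5 bp
  61→69: 8 bp
  69→73: 4 bp
  73→79: 6 bp
  79→86: 7 bp
  86→89: 3 bp
  89→91: 2 bp
  91→105: 14 bp
  105→130: 25 bp
  130→9 (wrap): 140-130+9 = 19 bp

[2,3,4,4,5,6,7,7,8,8,14,14,14,19,25]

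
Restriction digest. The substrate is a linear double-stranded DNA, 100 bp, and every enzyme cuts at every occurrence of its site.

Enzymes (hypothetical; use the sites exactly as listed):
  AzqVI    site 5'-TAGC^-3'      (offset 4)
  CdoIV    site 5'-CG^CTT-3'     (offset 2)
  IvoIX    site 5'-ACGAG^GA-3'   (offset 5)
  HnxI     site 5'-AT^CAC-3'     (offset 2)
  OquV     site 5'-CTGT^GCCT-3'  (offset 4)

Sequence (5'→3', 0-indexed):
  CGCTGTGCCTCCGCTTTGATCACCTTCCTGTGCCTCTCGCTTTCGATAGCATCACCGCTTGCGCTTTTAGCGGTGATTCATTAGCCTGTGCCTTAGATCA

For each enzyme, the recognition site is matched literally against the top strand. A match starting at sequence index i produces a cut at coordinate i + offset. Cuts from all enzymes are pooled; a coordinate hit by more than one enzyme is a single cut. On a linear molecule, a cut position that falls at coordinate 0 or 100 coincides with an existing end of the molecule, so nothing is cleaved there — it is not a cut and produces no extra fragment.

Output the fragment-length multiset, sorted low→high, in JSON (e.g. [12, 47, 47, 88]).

[2,4,5,6,6,7,7,8,8,11,11,11,14]

Site scan:
  AzqVI TAGC/4: at [46, 67, 81] ⇒ [50, 71, 85]
  CdoIV CGCTT/2: at [11, 37, 55, 61] ⇒ [13, 39, 57, 63]
  IvoIX (ACGAGGA, off=5): no sites
  HnxI ATCAC/2: at [18, 50] ⇒ [20, 52]
  OquV CTGTGCCT/4: at [2, 27, 85] ⇒ [6, 31, 89]

All cut coordinates (distinct, sorted): [6, 13, 20, 31, 39, 50, 52, 57, 63, 71, 85, 89]

Fragments:
  [0,6): 6 bp
  [6,13): 7 bp
  [13,20): 7 bp
  [20,31): 11 bp
  [31,39): 8 bp
  [39,50): 11 bp
  [50,52): 2 bp
  [52,57): 5 bp
  [57,63): 6 bp
  [63,71): 8 bp
  [71,85): 14 bp
  [85,89): 4 bp
  [89,100): 11 bp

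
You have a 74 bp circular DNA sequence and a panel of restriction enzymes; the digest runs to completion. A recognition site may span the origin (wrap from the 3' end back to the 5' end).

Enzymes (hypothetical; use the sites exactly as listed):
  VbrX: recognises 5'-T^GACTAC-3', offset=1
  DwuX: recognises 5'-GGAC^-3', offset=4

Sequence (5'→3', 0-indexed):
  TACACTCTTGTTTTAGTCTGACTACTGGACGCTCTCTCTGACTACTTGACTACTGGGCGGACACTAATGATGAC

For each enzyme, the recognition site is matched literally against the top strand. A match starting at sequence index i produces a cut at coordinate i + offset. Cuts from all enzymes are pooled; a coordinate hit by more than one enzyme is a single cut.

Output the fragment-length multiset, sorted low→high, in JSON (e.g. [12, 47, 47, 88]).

Site scan:
  VbrX TGACTAC/1: at [18, 38, 46, 70] ⇒ [19, 39, 47, 71]
  DwuX GGAC/4: at [26, 58] ⇒ [30, 62]

All cut coordinates (distinct, sorted): [19, 30, 39, 47, 62, 71]

Fragment lengths:
  19→30: 11 bp
  30→39: 9 bp
  39→47: 8 bp
  47→62: 15 bp
  62→71: 9 bp
  71→19 (wrap): 74-71+19 = 22 bp

[8,9,9,11,15,22]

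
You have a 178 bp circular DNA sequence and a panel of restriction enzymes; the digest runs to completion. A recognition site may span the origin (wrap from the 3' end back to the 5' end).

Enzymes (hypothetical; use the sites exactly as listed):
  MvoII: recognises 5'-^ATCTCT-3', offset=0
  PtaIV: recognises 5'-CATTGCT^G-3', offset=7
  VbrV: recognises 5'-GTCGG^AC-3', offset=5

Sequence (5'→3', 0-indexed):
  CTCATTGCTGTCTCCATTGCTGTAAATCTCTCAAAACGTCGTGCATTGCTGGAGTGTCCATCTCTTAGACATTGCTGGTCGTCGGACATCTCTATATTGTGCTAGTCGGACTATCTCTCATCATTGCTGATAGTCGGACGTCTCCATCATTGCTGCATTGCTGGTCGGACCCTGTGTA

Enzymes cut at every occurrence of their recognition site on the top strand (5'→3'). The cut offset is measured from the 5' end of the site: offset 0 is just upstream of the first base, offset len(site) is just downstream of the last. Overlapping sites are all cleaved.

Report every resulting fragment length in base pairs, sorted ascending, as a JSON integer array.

[2,3,4,6,8,9,9,9,12,16,17,17,19,22,25]

Scan for sites:
  MvoII (ATCTCT, off=0): starts [25, 59, 87, 112] → cuts [25, 59, 87, 112]
  PtaIV (CATTGCTG, off=7): starts [2, 14, 43, 69, 121, 147, 155] → cuts [9, 21, 50, 76, 128, 154, 162]
  VbrV (GTCGGAC, off=5): starts [80, 104, 132, 163] → cuts [85, 109, 137, 168]

All cut coordinates (distinct, sorted): [9, 21, 25, 50, 59, 76, 85, 87, 109, 112, 128, 137, 154, 162, 168]

Fragments:
  9→21: 12 bp
  21→25: 4 bp
  25→50: 25 bp
  50→59: 9 bp
  59→76: 17 bp
  76→85: 9 bp
  85→87: 2 bp
  87→109: 22 bp
  109→112: 3 bp
  112→128: 16 bp
  128→137: 9 bp
  137→154: 17 bp
  154→162: 8 bp
  162→168: 6 bp
  168→9 (wrap): 178-168+9 = 19 bp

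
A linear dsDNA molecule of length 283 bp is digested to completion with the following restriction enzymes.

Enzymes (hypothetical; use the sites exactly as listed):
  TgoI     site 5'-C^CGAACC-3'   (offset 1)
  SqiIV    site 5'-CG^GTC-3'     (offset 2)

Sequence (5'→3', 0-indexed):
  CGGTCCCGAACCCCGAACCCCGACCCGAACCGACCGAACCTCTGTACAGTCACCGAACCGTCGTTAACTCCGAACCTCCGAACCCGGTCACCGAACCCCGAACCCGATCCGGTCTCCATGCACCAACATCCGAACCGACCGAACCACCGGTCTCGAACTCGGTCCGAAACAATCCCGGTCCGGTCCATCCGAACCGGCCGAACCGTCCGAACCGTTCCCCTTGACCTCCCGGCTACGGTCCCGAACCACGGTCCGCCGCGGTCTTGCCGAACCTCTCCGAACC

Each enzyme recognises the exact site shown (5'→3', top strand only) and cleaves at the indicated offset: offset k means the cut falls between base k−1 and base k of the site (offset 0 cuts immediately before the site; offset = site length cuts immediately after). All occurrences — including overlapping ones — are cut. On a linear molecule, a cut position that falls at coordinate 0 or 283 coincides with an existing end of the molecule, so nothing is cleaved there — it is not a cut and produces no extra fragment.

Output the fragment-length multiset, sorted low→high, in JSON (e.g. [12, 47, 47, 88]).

Per-enzyme occurrences:
  TgoI CCGAACC/1: at [5, 12, 24, 33, 52, 69, 77, 90, 97, 129, 138, 188, 197, 206, 240, 266, 276] ⇒ [6, 13, 25, 34, 53, 70, 78, 91, 98, 130, 139, 189, 198, 207, 241, 267, 277]
  SqiIV CGGTC/2: at [0, 84, 109, 147, 159, 175, 180, 235, 248, 258] ⇒ [2, 86, 111, 149, 161, 177, 182, 237, 250, 260]

Pooled cuts: [2, 6, 13, 25, 34, 53, 70, 78, 86, 91, 98, 111, 130, 139, 149, 161, 177, 182, 189, 198, 207, 237, 241, 250, 260, 267, 277]

Fragment lengths:
  [0,2): 2 bp
  [2,6): 4 bp
  [6,13): 7 bp
  [13,25): 12 bp
  [25,34): 9 bp
  [34,53): 19 bp
  [53,70): 17 bp
  [70,78): 8 bp
  [78,86): 8 bp
  [86,91): 5 bp
  [91,98): 7 bp
  [98,111): 13 bp
  [111,130): 19 bp
  [130,139): 9 bp
  [139,149): 10 bp
  [149,161): 12 bp
  [161,177): 16 bp
  [177,182): 5 bp
  [182,189): 7 bp
  [189,198): 9 bp
  [198,207): 9 bp
  [207,237): 30 bp
  [237,241): 4 bp
  [241,250): 9 bp
  [250,260): 10 bp
  [260,267): 7 bp
  [267,277): 10 bp
  [277,283): 6 bp

[2,4,4,5,5,6,7,7,7,7,8,8,9,9,9,9,9,10,10,10,12,12,13,16,17,19,19,30]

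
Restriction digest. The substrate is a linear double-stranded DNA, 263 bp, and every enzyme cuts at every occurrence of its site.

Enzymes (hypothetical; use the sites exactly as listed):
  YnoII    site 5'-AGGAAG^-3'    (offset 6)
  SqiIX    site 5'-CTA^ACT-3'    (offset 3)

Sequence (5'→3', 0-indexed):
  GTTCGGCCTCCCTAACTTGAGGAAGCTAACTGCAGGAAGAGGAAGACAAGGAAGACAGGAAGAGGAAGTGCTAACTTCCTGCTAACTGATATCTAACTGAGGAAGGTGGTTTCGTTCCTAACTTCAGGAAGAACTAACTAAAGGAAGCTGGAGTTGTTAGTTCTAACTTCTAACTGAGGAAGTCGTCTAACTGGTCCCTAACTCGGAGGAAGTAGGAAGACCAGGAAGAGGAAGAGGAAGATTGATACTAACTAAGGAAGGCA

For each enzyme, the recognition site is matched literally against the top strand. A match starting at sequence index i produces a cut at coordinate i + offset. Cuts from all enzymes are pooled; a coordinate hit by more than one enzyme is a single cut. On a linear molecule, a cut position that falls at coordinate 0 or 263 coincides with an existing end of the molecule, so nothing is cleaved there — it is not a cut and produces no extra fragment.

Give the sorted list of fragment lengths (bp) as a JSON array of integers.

[3,3,5,5,6,6,6,6,7,7,7,8,9,9,10,10,10,10,11,11,11,11,11,11,11,12,14,15,18]

Site scan:
  YnoII (AGGAAG, off=6): starts [19, 33, 39, 48, 56, 62, 99, 125, 141, 176, 206, 213, 222, 228, 234, 254] → cuts [25, 39, 45, 54, 62, 68, 105, 131, 147, 182, 212, 219, 228, 234, 240, 260]
  SqiIX (CTAACT, off=3): starts [11, 25, 70, 81, 92, 117, 133, 162, 169, 186, 197, 247] → cuts [14, 28, 73, 84, 95, 120, 136, 165, 172, 189, 200, 250]

All cut coordinates (distinct, sorted): [14, 25, 28, 39, 45, 54, 62, 68, 73, 84, 95, 105, 120, 131, 136, 147, 165, 172, 182, 189, 200, 212, 219, 228, 234, 240, 250, 260]

Fragment lengths:
  [0,14): 14 bp
  [14,25): 11 bp
  [25,28): 3 bp
  [28,39): 11 bp
  [39,45): 6 bp
  [45,54): 9 bp
  [54,62): 8 bp
  [62,68): 6 bp
  [68,73): 5 bp
  [73,84): 11 bp
  [84,95): 11 bp
  [95,105): 10 bp
  [105,120): 15 bp
  [120,131): 11 bp
  [131,136): 5 bp
  [136,147): 11 bp
  [147,165): 18 bp
  [165,172): 7 bp
  [172,182): 10 bp
  [182,189): 7 bp
  [189,200): 11 bp
  [200,212): 12 bp
  [212,219): 7 bp
  [219,228): 9 bp
  [228,234): 6 bp
  [234,240): 6 bp
  [240,250): 10 bp
  [250,260): 10 bp
  [260,263): 3 bp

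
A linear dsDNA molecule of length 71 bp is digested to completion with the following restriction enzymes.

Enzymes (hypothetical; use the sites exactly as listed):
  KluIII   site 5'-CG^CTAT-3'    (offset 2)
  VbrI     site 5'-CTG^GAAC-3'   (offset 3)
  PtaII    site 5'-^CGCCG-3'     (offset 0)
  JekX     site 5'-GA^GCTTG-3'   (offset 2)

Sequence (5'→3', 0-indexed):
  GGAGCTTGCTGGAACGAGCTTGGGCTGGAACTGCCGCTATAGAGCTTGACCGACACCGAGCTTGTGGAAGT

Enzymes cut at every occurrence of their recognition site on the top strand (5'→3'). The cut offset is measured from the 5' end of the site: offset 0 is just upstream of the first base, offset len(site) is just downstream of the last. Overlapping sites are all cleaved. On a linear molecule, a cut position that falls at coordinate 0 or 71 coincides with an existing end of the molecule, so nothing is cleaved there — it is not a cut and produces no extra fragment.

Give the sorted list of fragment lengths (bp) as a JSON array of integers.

[3,6,7,8,9,10,12,16]

Per-enzyme occurrences:
  KluIII (CGCTAT, off=2): starts [34] → cuts [36]
  VbrI (CTGGAAC, off=3): starts [8, 24] → cuts [11, 27]
  PtaII (CGCCG, off=0): no sites
  JekX (GAGCTTG, off=2): starts [1, 15, 41, 57] → cuts [3, 17, 43, 59]

All cut coordinates (distinct, sorted): [3, 11, 17, 27, 36, 43, 59]

Fragments:
  [0,3): 3 bp
  [3,11): 8 bp
  [11,17): 6 bp
  [17,27): 10 bp
  [27,36): 9 bp
  [36,43): 7 bp
  [43,59): 16 bp
  [59,71): 12 bp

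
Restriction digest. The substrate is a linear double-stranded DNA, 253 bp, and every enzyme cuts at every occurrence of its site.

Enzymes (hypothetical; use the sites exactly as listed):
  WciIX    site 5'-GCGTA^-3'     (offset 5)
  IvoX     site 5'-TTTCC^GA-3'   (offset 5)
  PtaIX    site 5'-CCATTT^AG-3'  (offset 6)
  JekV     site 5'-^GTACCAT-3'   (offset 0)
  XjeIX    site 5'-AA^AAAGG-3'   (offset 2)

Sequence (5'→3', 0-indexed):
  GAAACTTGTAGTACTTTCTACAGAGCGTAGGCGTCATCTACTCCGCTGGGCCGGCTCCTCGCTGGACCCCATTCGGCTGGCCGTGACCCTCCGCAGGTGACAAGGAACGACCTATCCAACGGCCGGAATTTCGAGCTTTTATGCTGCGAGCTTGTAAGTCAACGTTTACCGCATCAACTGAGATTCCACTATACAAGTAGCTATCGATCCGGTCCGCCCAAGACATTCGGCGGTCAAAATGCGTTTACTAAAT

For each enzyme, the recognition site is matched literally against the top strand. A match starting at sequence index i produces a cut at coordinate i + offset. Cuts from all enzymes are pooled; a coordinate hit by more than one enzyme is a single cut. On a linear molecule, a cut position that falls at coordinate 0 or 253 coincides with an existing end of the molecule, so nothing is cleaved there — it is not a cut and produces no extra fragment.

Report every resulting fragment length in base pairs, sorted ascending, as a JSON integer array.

[29,224]

Site scan:
  WciIX (GCGTA, off=5): starts [24] → cuts [29]
  IvoX (TTTCCGA, off=5): no sites
  PtaIX (CCATTTAG, off=6): no sites
  JekV (GTACCAT, off=0): no sites
  XjeIX (AAAAAGG, off=2): no sites

Pooled cuts: [29]

Fragments:
  [0,29): 29 bp
  [29,253): 224 bp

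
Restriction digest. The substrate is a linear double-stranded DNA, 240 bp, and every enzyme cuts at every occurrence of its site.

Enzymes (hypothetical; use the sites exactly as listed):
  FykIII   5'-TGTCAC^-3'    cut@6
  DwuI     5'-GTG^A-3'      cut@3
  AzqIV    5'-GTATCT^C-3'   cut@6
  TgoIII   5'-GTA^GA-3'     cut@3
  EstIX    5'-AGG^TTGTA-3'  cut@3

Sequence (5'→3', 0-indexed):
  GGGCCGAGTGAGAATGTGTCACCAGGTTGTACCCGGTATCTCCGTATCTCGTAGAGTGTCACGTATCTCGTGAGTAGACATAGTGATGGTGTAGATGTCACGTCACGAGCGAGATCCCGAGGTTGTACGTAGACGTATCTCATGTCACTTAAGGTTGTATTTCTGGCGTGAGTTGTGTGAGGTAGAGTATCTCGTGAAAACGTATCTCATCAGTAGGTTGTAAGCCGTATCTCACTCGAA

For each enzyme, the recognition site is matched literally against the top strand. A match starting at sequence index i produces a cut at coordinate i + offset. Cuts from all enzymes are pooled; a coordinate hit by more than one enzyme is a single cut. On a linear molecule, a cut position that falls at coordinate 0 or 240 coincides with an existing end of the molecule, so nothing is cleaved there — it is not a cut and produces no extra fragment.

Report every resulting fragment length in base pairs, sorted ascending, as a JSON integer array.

[4,4,4,4,4,5,6,6,8,8,8,8,8,8,9,9,9,9,9,10,10,11,12,15,15,16,21]

Site scan:
  FykIII TGTCAC/6: at [16, 56, 95, 142] ⇒ [22, 62, 101, 148]
  DwuI GTGA/3: at [7, 69, 82, 167, 176, 193] ⇒ [10, 72, 85, 170, 179, 196]
  AzqIV GTATCTC/6: at [35, 43, 62, 134, 186, 201, 226] ⇒ [41, 49, 68, 140, 192, 207, 232]
  TgoIII GTAGA/3: at [50, 73, 90, 128, 181] ⇒ [53, 76, 93, 131, 184]
  EstIX AGGTTGTA/3: at [23, 119, 151, 214] ⇒ [26, 122, 154, 217]

Pooled cuts: [10, 22, 26, 41, 49, 53, 62, 68, 72, 76, 85, 93, 101, 122, 131, 140, 148, 154, 170, 179, 184, 192, 196, 207, 217, 232]

Fragment lengths:
  [0,10): 10 bp
  [10,22): 12 bp
  [22,26): 4 bp
  [26,41): 15 bp
  [41,49): 8 bp
  [49,53): 4 bp
  [53,62): 9 bp
  [62,68): 6 bp
  [68,72): 4 bp
  [72,76): 4 bp
  [76,85): 9 bp
  [85,93): 8 bp
  [93,101): 8 bp
  [101,122): 21 bp
  [122,131): 9 bp
  [131,140): 9 bp
  [140,148): 8 bp
  [148,154): 6 bp
  [154,170): 16 bp
  [170,179): 9 bp
  [179,184): 5 bp
  [184,192): 8 bp
  [192,196): 4 bp
  [196,207): 11 bp
  [207,217): 10 bp
  [217,232): 15 bp
  [232,240): 8 bp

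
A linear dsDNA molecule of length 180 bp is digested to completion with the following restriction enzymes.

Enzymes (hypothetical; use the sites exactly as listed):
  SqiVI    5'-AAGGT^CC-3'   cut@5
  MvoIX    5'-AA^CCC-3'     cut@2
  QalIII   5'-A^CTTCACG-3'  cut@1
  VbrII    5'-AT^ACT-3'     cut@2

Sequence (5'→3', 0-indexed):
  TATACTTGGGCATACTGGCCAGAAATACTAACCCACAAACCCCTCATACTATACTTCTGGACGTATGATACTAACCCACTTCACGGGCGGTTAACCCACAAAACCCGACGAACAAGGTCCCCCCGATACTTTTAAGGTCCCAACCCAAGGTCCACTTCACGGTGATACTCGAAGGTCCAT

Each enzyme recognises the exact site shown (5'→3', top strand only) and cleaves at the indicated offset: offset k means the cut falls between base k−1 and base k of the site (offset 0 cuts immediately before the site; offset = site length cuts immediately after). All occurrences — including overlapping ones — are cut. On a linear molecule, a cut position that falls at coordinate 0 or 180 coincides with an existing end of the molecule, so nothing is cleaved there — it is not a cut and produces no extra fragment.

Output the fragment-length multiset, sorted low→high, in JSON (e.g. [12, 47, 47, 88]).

Per-enzyme occurrences:
  SqiVI AAGGTCC/5: at [113, 133, 146, 171] ⇒ [118, 138, 151, 176]
  MvoIX AACCC/2: at [29, 37, 72, 92, 101, 141] ⇒ [31, 39, 74, 94, 103, 143]
  QalIII ACTTCACG/1: at [77, 153] ⇒ [78, 154]
  VbrII ATACT/2: at [1, 11, 24, 45, 50, 67, 125, 164] ⇒ [3, 13, 26, 47, 52, 69, 127, 166]

All cut coordinates (distinct, sorted): [3, 13, 26, 31, 39, 47, 52, 69, 74, 78, 94, 103, 118, 127, 138, 143, 151, 154, 166, 176]

Fragments:
  [0,3): 3 bp
  [3,13): 10 bp
  [13,26): 13 bp
  [26,31): 5 bp
  [31,39): 8 bp
  [39,47): 8 bp
  [47,52): 5 bp
  [52,69): 17 bp
  [69,74): 5 bp
  [74,78): 4 bp
  [78,94): 16 bp
  [94,103): 9 bp
  [103,118): 15 bp
  [118,127): 9 bp
  [127,138): 11 bp
  [138,143): 5 bp
  [143,151): 8 bp
  [151,154): 3 bp
  [154,166): 12 bp
  [166,176): 10 bp
  [176,180): 4 bp

[3,3,4,4,5,5,5,5,8,8,8,9,9,10,10,11,12,13,15,16,17]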